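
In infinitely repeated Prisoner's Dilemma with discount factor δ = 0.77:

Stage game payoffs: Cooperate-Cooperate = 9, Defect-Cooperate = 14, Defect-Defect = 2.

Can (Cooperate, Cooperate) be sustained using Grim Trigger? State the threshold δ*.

δ* = 0.4167; since δ = 0.77 ≥ 0.4167, cooperation can be sustained

Work:
For Grim Trigger:
Cooperate forever: 9/(1-δ)
Defect then punished: 14 + 2·δ/(1-δ)
Need: 9/(1-δ) ≥ 14 + 2·δ/(1-δ)
Solving: δ ≥ (T-R)/(T-P) = (14-9)/(14-2) = 0.4167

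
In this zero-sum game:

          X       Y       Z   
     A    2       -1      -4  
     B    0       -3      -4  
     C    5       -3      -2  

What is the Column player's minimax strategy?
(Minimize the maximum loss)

Column should play Z, value = -2

Work:
Column player minimizes Row's maximum payoff:
Column X: max payoff to Row = 5
Column Y: max payoff to Row = -1
Column Z: max payoff to Row = -2
Minimum is -2, achieved by column Z.
Minimax strategy: Z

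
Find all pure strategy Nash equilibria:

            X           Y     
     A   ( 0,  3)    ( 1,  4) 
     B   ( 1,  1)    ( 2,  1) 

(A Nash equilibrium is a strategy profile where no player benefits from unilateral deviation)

Nash equilibrium: (B, X), (B, Y)

Work:
Best responses:
  P1 vs X: payoffs [0, 1] → best response B (payoff 1)
  P1 vs Y: payoffs [1, 2] → best response B (payoff 2)
  P2 vs A: payoffs [3, 4] → best response Y (payoff 4)
  P2 vs B: payoffs [1, 1] → best response X/Y (payoff 1)
Mutual best responses: (B,X), (B,Y) → Nash equilibria.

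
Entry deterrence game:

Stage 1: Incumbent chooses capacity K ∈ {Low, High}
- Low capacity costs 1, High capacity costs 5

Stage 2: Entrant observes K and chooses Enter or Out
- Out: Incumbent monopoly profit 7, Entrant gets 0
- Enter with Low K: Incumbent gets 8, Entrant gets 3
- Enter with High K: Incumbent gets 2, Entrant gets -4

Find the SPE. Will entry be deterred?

SPE: (Low, Enter|Low, Out|High); Entry not deterred. Incumbent net profit = 7, Entrant gets 3

Work:
After Low K: Entrant enters (3 > 0)
After High K: Entrant stays out (-4 < 0)
Incumbent: Low → 8−1=7, High → 7−5=2
Incumbent chooses Low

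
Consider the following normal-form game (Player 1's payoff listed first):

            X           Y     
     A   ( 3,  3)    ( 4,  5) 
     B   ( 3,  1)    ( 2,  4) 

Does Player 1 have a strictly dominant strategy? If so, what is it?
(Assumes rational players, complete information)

No strictly dominant strategy exists for Player 1

Work:
A strategy strictly dominates another if it gives a strictly higher payoff against every opponent action. Compare each pair of P1's strategies column-by-column:
  A vs B: [3 vs 3, 4 vs 2] → A does not strictly dominate B (column X: 3 ≤ 3)
  B vs A: [3 vs 3, 2 vs 4] → B does not strictly dominate A (column X: 3 ≤ 3)
No single strategy strictly dominates all others → no strictly dominant strategy.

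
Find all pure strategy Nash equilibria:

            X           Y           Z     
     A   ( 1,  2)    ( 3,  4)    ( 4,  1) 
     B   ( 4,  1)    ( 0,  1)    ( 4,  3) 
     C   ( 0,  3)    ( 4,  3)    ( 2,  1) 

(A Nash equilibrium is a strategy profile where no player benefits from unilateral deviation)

Nash equilibrium: (B, Z), (C, Y)

Work:
Best responses:
  P1 vs X: payoffs [1, 4, 0] → best response B (payoff 4)
  P1 vs Y: payoffs [3, 0, 4] → best response C (payoff 4)
  P1 vs Z: payoffs [4, 4, 2] → best response A/B (payoff 4)
  P2 vs A: payoffs [2, 4, 1] → best response Y (payoff 4)
  P2 vs B: payoffs [1, 1, 3] → best response Z (payoff 3)
  P2 vs C: payoffs [3, 3, 1] → best response X/Y (payoff 3)
Mutual best responses: (B,Z), (C,Y) → Nash equilibria.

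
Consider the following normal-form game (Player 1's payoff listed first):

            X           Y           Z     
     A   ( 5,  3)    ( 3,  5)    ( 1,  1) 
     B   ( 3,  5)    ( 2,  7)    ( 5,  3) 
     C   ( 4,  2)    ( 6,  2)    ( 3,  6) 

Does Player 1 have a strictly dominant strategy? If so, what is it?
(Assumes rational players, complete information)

No strictly dominant strategy exists for Player 1

Work:
A strategy strictly dominates another if it gives a strictly higher payoff against every opponent action. Compare each pair of P1's strategies column-by-column:
  A vs B: [5 vs 3, 3 vs 2, 1 vs 5] → A does not strictly dominate B (column Z: 1 ≤ 5)
  A vs C: [5 vs 4, 3 vs 6, 1 vs 3] → A does not strictly dominate C (column Y: 3 ≤ 6)
  B vs A: [3 vs 5, 2 vs 3, 5 vs 1] → B does not strictly dominate A (column X: 3 ≤ 5)
  B vs C: [3 vs 4, 2 vs 6, 5 vs 3] → B does not strictly dominate C (column X: 3 ≤ 4)
  C vs A: [4 vs 5, 6 vs 3, 3 vs 1] → C does not strictly dominate A (column X: 4 ≤ 5)
  C vs B: [4 vs 3, 6 vs 2, 3 vs 5] → C does not strictly dominate B (column Z: 3 ≤ 5)
No single strategy strictly dominates all others → no strictly dominant strategy.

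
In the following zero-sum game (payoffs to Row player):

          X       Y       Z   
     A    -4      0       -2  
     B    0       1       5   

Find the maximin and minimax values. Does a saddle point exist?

Maximin = 0, Minimax = 0, Saddle: True

Work:
Row minimums: [-4, 0] → maximin = 0
Column maximums: [0, 1, 5] → minimax = 0
Saddle point exists! Game value = 0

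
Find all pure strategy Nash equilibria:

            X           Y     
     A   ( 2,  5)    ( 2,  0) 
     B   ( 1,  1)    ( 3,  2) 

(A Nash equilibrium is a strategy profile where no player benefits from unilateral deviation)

Nash equilibrium: (A, X), (B, Y)

Work:
Best responses:
  P1 vs X: payoffs [2, 1] → best response A (payoff 2)
  P1 vs Y: payoffs [2, 3] → best response B (payoff 3)
  P2 vs A: payoffs [5, 0] → best response X (payoff 5)
  P2 vs B: payoffs [1, 2] → best response Y (payoff 2)
Mutual best responses: (A,X), (B,Y) → Nash equilibria.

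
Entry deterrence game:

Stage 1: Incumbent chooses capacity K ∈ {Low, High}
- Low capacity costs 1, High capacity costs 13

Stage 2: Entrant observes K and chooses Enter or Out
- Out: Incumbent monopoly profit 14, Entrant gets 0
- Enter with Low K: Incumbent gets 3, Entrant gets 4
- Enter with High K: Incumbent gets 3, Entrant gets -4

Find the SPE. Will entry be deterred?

SPE: (Low, Enter|Low, Out|High); Entry not deterred. Incumbent net profit = 2, Entrant gets 4

Work:
After Low K: Entrant enters (4 > 0)
After High K: Entrant stays out (-4 < 0)
Incumbent: Low → 3−1=2, High → 14−13=1
Incumbent chooses Low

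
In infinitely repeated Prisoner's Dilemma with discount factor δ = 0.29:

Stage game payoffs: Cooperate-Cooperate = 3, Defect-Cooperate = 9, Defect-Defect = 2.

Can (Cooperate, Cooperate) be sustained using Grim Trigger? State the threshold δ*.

δ* = 0.8571; since δ = 0.29 < 0.8571, cooperation cannot be sustained

Work:
For Grim Trigger:
Cooperate forever: 3/(1-δ)
Defect then punished: 9 + 2·δ/(1-δ)
Need: 3/(1-δ) ≥ 9 + 2·δ/(1-δ)
Solving: δ ≥ (T-R)/(T-P) = (9-3)/(9-2) = 0.8571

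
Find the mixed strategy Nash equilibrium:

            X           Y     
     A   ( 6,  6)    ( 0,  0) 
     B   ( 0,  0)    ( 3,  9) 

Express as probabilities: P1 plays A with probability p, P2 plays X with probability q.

p = 0.6, q = 0.3333

Work:
Find probabilities that make opponent indifferent:
P2 chooses q to make P1 indifferent between A and B
P1 chooses p to make P2 indifferent between X and Y
Mixed NE: P1 plays (A: 0.6, B: 0.4), P2 plays (X: 0.3333, Y: 0.6667)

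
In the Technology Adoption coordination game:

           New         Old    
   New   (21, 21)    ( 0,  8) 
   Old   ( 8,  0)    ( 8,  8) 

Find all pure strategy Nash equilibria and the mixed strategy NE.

Pure NE: (New, New) and (Old, Old); Mixed NE: p = 0.381, q = 0.381

Work:
Check pure NE:
(New, New): (21, 21) - no unilateral deviation beneficial
(Old, Old): (8, 8) - no unilateral deviation beneficial
Mixed NE: P1 plays New with p = 0.381, P2 plays New with q = 0.381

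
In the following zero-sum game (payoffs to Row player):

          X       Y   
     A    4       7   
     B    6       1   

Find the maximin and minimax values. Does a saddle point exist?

Maximin = 4, Minimax = 6, Saddle: False

Work:
Row minimums: [4, 1] → maximin = 4
Column maximums: [6, 7] → minimax = 6
No saddle point (maximin ≠ minimax). Mixed strategy needed.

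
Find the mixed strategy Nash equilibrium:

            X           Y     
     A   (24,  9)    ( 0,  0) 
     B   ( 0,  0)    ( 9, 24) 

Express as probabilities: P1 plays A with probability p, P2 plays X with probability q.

p = 0.7273, q = 0.2727

Work:
Find probabilities that make opponent indifferent:
P2 chooses q to make P1 indifferent between A and B
P1 chooses p to make P2 indifferent between X and Y
Mixed NE: P1 plays (A: 0.7273, B: 0.2727), P2 plays (X: 0.2727, Y: 0.7273)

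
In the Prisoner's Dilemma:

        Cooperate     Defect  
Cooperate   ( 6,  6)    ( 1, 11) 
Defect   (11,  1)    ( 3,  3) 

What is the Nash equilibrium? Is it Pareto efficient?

(Defect, Defect) is NE; not Pareto efficient

Work:
Defect dominates Cooperate for both players:
If P2 cooperates: Defect (11) > Cooperate (6)
If P2 defects: Defect (3) > Cooperate (1)
NE: (Defect, Defect) with payoff (3, 3)
But (Cooperate, Cooperate) = (6, 6) Pareto dominates (3, 3)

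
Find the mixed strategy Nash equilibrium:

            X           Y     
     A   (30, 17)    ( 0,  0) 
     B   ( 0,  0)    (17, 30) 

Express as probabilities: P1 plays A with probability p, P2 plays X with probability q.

p = 0.6383, q = 0.3617

Work:
Find probabilities that make opponent indifferent:
P2 chooses q to make P1 indifferent between A and B
P1 chooses p to make P2 indifferent between X and Y
Mixed NE: P1 plays (A: 0.6383, B: 0.3617), P2 plays (X: 0.3617, Y: 0.6383)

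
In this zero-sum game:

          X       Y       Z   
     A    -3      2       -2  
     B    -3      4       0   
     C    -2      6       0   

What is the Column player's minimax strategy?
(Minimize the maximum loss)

Column should play X, value = -2

Work:
Column player minimizes Row's maximum payoff:
Column X: max payoff to Row = -2
Column Y: max payoff to Row = 6
Column Z: max payoff to Row = 0
Minimum is -2, achieved by column X.
Minimax strategy: X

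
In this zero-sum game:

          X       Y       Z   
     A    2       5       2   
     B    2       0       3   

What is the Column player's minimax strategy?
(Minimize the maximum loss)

Column should play X, value = 2

Work:
Column player minimizes Row's maximum payoff:
Column X: max payoff to Row = 2
Column Y: max payoff to Row = 5
Column Z: max payoff to Row = 3
Minimum is 2, achieved by column X.
Minimax strategy: X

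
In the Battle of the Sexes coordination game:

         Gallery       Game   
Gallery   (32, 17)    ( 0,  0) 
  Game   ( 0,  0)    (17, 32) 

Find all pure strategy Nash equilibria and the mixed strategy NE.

Pure NE: (Gallery, Gallery) and (Game, Game); Mixed NE: p = 0.6531, q = 0.3469

Work:
Check pure NE:
(Gallery, Gallery): (32, 17) - no unilateral deviation beneficial
(Game, Game): (17, 32) - no unilateral deviation beneficial
Mixed NE: P1 plays Gallery with p = 0.6531, P2 plays Gallery with q = 0.3469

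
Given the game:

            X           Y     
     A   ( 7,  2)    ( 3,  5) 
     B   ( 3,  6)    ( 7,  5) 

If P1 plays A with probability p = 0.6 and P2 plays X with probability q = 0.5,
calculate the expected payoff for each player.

E[P1] = 5.0, E[P2] = 4.3

Work:
E[P1] = p·q·π₁(A,X) + p·(1-q)·π₁(A,Y) + (1-p)·q·π₁(B,X) + (1-p)·(1-q)·π₁(B,Y)
= 0.6·0.5·7 + 0.6·0.5·3 + 0.4·0.5·3 + 0.4·0.5·7
= 5.0

E[P2] = 4.3 (similar calculation)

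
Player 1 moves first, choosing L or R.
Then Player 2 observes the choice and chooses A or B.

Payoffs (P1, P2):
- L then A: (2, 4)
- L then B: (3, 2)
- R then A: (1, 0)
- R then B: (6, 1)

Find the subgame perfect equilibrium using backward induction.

P1 plays R, P2 plays A after L and B after R; Payoff (6, 1)

Work:
Backward induction:
After L: P2 chooses A → P1 gets 2
After R: P2 chooses B → P1 gets 6
P1 chooses R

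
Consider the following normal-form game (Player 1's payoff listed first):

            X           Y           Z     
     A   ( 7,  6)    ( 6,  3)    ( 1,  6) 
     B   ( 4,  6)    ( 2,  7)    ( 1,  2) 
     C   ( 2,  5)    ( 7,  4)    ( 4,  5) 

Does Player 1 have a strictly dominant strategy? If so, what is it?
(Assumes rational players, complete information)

No strictly dominant strategy exists for Player 1

Work:
A strategy strictly dominates another if it gives a strictly higher payoff against every opponent action. Compare each pair of P1's strategies column-by-column:
  A vs B: [7 vs 4, 6 vs 2, 1 vs 1] → A does not strictly dominate B (column Z: 1 ≤ 1)
  A vs C: [7 vs 2, 6 vs 7, 1 vs 4] → A does not strictly dominate C (column Y: 6 ≤ 7)
  B vs A: [4 vs 7, 2 vs 6, 1 vs 1] → B does not strictly dominate A (column X: 4 ≤ 7)
  B vs C: [4 vs 2, 2 vs 7, 1 vs 4] → B does not strictly dominate C (column Y: 2 ≤ 7)
  C vs A: [2 vs 7, 7 vs 6, 4 vs 1] → C does not strictly dominate A (column X: 2 ≤ 7)
  C vs B: [2 vs 4, 7 vs 2, 4 vs 1] → C does not strictly dominate B (column X: 2 ≤ 4)
No single strategy strictly dominates all others → no strictly dominant strategy.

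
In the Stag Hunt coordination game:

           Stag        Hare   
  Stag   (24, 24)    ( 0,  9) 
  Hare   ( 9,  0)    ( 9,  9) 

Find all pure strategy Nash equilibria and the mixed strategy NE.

Pure NE: (Stag, Stag) and (Hare, Hare); Mixed NE: p = 0.375, q = 0.375

Work:
Check pure NE:
(Stag, Stag): (24, 24) - no unilateral deviation beneficial
(Hare, Hare): (9, 9) - no unilateral deviation beneficial
Mixed NE: P1 plays Stag with p = 0.375, P2 plays Stag with q = 0.375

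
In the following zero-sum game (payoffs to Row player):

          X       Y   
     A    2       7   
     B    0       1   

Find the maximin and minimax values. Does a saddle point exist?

Maximin = 2, Minimax = 2, Saddle: True

Work:
Row minimums: [2, 0] → maximin = 2
Column maximums: [2, 7] → minimax = 2
Saddle point exists! Game value = 2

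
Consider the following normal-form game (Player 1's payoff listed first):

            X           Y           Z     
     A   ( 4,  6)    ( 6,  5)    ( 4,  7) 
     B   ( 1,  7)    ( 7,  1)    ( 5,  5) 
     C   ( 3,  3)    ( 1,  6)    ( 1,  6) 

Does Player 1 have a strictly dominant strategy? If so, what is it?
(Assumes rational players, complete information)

No strictly dominant strategy exists for Player 1

Work:
A strategy strictly dominates another if it gives a strictly higher payoff against every opponent action. Compare each pair of P1's strategies column-by-column:
  A vs B: [4 vs 1, 6 vs 7, 4 vs 5] → A does not strictly dominate B (column Y: 6 ≤ 7)
  A vs C: [4 vs 3, 6 vs 1, 4 vs 1] → A strictly dominates C
  B vs A: [1 vs 4, 7 vs 6, 5 vs 4] → B does not strictly dominate A (column X: 1 ≤ 4)
  B vs C: [1 vs 3, 7 vs 1, 5 vs 1] → B does not strictly dominate C (column X: 1 ≤ 3)
  C vs A: [3 vs 4, 1 vs 6, 1 vs 4] → C does not strictly dominate A (column X: 3 ≤ 4)
  C vs B: [3 vs 1, 1 vs 7, 1 vs 5] → C does not strictly dominate B (column Y: 1 ≤ 7)
No single strategy strictly dominates all others → no strictly dominant strategy.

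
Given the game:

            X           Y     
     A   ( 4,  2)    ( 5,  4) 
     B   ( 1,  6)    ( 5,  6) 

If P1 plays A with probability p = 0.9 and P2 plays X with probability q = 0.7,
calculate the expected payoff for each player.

E[P1] = 4.09, E[P2] = 2.94

Work:
E[P1] = p·q·π₁(A,X) + p·(1-q)·π₁(A,Y) + (1-p)·q·π₁(B,X) + (1-p)·(1-q)·π₁(B,Y)
= 0.9·0.7·4 + 0.9·0.3·5 + 0.1·0.7·1 + 0.1·0.3·5
= 4.09

E[P2] = 2.94 (similar calculation)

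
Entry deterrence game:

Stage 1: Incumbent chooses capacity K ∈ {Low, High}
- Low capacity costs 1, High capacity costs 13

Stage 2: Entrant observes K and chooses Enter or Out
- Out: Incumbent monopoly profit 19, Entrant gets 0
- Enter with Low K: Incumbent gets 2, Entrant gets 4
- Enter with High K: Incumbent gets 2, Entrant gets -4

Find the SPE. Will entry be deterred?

SPE: (High, Enter|Low, Out|High); Entry deterred. Incumbent net profit = 6

Work:
After Low K: Entrant enters (4 > 0)
After High K: Entrant stays out (-4 < 0)
Incumbent: Low → 2−1=1, High → 19−13=6
Incumbent chooses High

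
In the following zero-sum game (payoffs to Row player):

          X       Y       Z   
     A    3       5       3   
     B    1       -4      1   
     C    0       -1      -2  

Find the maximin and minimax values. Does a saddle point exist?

Maximin = 3, Minimax = 3, Saddle: True

Work:
Row minimums: [3, -4, -2] → maximin = 3
Column maximums: [3, 5, 3] → minimax = 3
Saddle point exists! Game value = 3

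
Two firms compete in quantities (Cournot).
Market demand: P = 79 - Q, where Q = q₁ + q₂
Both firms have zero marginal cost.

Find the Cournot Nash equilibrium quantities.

q₁* = q₂* = 26.33; P* = 26.33

Work:
Profit: π_i = P·q_i = (a - q_i - q_j)·q_i
FOC: ∂π_i/∂q_i = a - 2q_i - q_j = 0
Reaction function: q_i = (79 - q_j)/2
Symmetry: q* = 79/3 = 26.33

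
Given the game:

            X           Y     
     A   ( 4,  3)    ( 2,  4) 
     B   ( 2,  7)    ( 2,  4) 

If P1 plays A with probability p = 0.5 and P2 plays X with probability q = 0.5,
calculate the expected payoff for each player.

E[P1] = 2.5, E[P2] = 4.5

Work:
E[P1] = p·q·π₁(A,X) + p·(1-q)·π₁(A,Y) + (1-p)·q·π₁(B,X) + (1-p)·(1-q)·π₁(B,Y)
= 0.5·0.5·4 + 0.5·0.5·2 + 0.5·0.5·2 + 0.5·0.5·2
= 2.5

E[P2] = 4.5 (similar calculation)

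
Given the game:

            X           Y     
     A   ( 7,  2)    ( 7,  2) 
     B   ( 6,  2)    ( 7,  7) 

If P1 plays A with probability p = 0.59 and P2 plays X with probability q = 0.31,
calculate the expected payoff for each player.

E[P1] = 6.8729, E[P2] = 3.4145

Work:
E[P1] = p·q·π₁(A,X) + p·(1-q)·π₁(A,Y) + (1-p)·q·π₁(B,X) + (1-p)·(1-q)·π₁(B,Y)
= 0.59·0.31·7 + 0.59·0.69·7 + 0.41·0.31·6 + 0.41·0.69·7
= 6.8729

E[P2] = 3.4145 (similar calculation)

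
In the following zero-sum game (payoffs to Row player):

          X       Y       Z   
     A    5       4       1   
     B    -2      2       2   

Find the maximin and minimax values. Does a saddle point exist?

Maximin = 1, Minimax = 2, Saddle: False

Work:
Row minimums: [1, -2] → maximin = 1
Column maximums: [5, 4, 2] → minimax = 2
No saddle point (maximin ≠ minimax). Mixed strategy needed.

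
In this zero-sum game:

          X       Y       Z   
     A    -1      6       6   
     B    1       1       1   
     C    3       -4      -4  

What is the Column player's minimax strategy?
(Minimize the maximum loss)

Column should play X, value = 3

Work:
Column player minimizes Row's maximum payoff:
Column X: max payoff to Row = 3
Column Y: max payoff to Row = 6
Column Z: max payoff to Row = 6
Minimum is 3, achieved by column X.
Minimax strategy: X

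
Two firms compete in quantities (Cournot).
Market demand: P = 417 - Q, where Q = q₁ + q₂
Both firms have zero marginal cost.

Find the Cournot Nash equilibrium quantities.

q₁* = q₂* = 139.0; P* = 139.0

Work:
Profit: π_i = P·q_i = (a - q_i - q_j)·q_i
FOC: ∂π_i/∂q_i = a - 2q_i - q_j = 0
Reaction function: q_i = (417 - q_j)/2
Symmetry: q* = 417/3 = 139.0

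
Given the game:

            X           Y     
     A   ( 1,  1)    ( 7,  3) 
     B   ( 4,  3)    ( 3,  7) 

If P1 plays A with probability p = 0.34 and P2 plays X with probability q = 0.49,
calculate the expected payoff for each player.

E[P1] = 3.6838, E[P2] = 4.0132

Work:
E[P1] = p·q·π₁(A,X) + p·(1-q)·π₁(A,Y) + (1-p)·q·π₁(B,X) + (1-p)·(1-q)·π₁(B,Y)
= 0.34·0.49·1 + 0.34·0.51·7 + 0.66·0.49·4 + 0.66·0.51·3
= 3.6838

E[P2] = 4.0132 (similar calculation)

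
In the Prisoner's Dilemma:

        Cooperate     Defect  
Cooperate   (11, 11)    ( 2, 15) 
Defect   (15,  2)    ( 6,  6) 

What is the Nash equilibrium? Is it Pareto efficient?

(Defect, Defect) is NE; not Pareto efficient

Work:
Defect dominates Cooperate for both players:
If P2 cooperates: Defect (15) > Cooperate (11)
If P2 defects: Defect (6) > Cooperate (2)
NE: (Defect, Defect) with payoff (6, 6)
But (Cooperate, Cooperate) = (11, 11) Pareto dominates (6, 6)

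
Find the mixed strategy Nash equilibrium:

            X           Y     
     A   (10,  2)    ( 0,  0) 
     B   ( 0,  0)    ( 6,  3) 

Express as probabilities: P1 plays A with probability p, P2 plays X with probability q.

p = 0.6, q = 0.375

Work:
Find probabilities that make opponent indifferent:
P2 chooses q to make P1 indifferent between A and B
P1 chooses p to make P2 indifferent between X and Y
Mixed NE: P1 plays (A: 0.6, B: 0.4), P2 plays (X: 0.375, Y: 0.625)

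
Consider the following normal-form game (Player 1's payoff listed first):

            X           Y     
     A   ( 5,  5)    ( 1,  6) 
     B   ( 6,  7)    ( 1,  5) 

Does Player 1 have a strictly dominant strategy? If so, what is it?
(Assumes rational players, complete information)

No strictly dominant strategy exists for Player 1

Work:
A strategy strictly dominates another if it gives a strictly higher payoff against every opponent action. Compare each pair of P1's strategies column-by-column:
  A vs B: [5 vs 6, 1 vs 1] → A does not strictly dominate B (column X: 5 ≤ 6)
  B vs A: [6 vs 5, 1 vs 1] → B does not strictly dominate A (column Y: 1 ≤ 1)
No single strategy strictly dominates all others → no strictly dominant strategy.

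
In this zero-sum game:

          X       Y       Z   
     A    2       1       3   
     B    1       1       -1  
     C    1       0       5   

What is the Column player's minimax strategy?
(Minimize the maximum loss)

Column should play Y, value = 1

Work:
Column player minimizes Row's maximum payoff:
Column X: max payoff to Row = 2
Column Y: max payoff to Row = 1
Column Z: max payoff to Row = 5
Minimum is 1, achieved by column Y.
Minimax strategy: Y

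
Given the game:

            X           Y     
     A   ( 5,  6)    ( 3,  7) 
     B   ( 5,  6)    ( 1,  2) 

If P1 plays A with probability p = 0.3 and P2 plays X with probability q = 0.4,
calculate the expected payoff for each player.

E[P1] = 2.96, E[P2] = 4.5

Work:
E[P1] = p·q·π₁(A,X) + p·(1-q)·π₁(A,Y) + (1-p)·q·π₁(B,X) + (1-p)·(1-q)·π₁(B,Y)
= 0.3·0.4·5 + 0.3·0.6·3 + 0.7·0.4·5 + 0.7·0.6·1
= 2.96

E[P2] = 4.5 (similar calculation)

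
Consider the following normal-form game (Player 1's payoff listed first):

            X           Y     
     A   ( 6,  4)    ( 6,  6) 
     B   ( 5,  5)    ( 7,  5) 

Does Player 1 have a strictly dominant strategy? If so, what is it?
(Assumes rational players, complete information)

No strictly dominant strategy exists for Player 1

Work:
A strategy strictly dominates another if it gives a strictly higher payoff against every opponent action. Compare each pair of P1's strategies column-by-column:
  A vs B: [6 vs 5, 6 vs 7] → A does not strictly dominate B (column Y: 6 ≤ 7)
  B vs A: [5 vs 6, 7 vs 6] → B does not strictly dominate A (column X: 5 ≤ 6)
No single strategy strictly dominates all others → no strictly dominant strategy.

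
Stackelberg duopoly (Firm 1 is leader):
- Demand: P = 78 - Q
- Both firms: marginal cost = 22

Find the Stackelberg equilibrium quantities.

q₁* (leader) = 28.0, q₂* (follower) = 14.0

Work:
Follower's reaction: q₂ = (a - c - q₁)/2
Leader substitutes: π₁ = q₁·(a - q₁ - (a-c-q₁)/2 - c)
FOC: q₁* = (78 - 22)/2 = 28.00
Then: q₂* = (78 - 22 - 28.0)/2 = 14.00
Leader has first-mover advantage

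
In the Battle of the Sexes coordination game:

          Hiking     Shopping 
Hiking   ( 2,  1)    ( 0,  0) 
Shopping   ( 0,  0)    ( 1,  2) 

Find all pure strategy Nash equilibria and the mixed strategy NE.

Pure NE: (Hiking, Hiking) and (Shopping, Shopping); Mixed NE: p = 0.6667, q = 0.3333

Work:
Check pure NE:
(Hiking, Hiking): (2, 1) - no unilateral deviation beneficial
(Shopping, Shopping): (1, 2) - no unilateral deviation beneficial
Mixed NE: P1 plays Hiking with p = 0.6667, P2 plays Hiking with q = 0.3333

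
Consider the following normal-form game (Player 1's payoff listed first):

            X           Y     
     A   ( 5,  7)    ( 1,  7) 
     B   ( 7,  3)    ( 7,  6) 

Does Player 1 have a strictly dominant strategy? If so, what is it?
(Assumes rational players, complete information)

Yes, Player 1's strictly dominant strategy is B

Work:
A strategy strictly dominates another if it gives a strictly higher payoff against every opponent action. Compare each pair of P1's strategies column-by-column:
  A vs B: [5 vs 7, 1 vs 7] → A does not strictly dominate B (column X: 5 ≤ 7)
  B vs A: [7 vs 5, 7 vs 1] → B strictly dominates A
B strictly dominates every other strategy → strictly dominant.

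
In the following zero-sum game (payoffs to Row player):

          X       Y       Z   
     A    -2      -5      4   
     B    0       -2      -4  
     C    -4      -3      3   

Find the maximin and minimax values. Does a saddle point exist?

Maximin = -4, Minimax = -2, Saddle: False

Work:
Row minimums: [-5, -4, -4] → maximin = -4
Column maximums: [0, -2, 4] → minimax = -2
No saddle point (maximin ≠ minimax). Mixed strategy needed.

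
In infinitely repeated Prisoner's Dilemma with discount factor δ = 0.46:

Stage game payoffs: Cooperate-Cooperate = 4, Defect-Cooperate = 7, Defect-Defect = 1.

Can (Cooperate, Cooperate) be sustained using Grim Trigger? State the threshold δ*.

δ* = 0.5; since δ = 0.46 < 0.5, cooperation cannot be sustained

Work:
For Grim Trigger:
Cooperate forever: 4/(1-δ)
Defect then punished: 7 + 1·δ/(1-δ)
Need: 4/(1-δ) ≥ 7 + 1·δ/(1-δ)
Solving: δ ≥ (T-R)/(T-P) = (7-4)/(7-1) = 0.5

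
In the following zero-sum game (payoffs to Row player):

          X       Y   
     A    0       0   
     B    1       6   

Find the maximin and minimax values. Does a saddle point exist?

Maximin = 1, Minimax = 1, Saddle: True

Work:
Row minimums: [0, 1] → maximin = 1
Column maximums: [1, 6] → minimax = 1
Saddle point exists! Game value = 1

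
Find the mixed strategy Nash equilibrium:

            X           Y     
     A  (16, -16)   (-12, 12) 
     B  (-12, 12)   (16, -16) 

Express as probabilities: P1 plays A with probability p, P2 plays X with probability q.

p = 0.5, q = 0.5

Work:
Find probabilities that make opponent indifferent:
P2 chooses q to make P1 indifferent between A and B
P1 chooses p to make P2 indifferent between X and Y
Mixed NE: P1 plays (A: 0.5, B: 0.5), P2 plays (X: 0.5, Y: 0.5)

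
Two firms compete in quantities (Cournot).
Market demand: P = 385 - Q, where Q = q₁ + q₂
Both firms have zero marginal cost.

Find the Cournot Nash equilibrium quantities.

q₁* = q₂* = 128.33; P* = 128.33

Work:
Profit: π_i = P·q_i = (a - q_i - q_j)·q_i
FOC: ∂π_i/∂q_i = a - 2q_i - q_j = 0
Reaction function: q_i = (385 - q_j)/2
Symmetry: q* = 385/3 = 128.33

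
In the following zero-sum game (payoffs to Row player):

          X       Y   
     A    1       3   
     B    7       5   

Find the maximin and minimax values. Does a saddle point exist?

Maximin = 5, Minimax = 5, Saddle: True

Work:
Row minimums: [1, 5] → maximin = 5
Column maximums: [7, 5] → minimax = 5
Saddle point exists! Game value = 5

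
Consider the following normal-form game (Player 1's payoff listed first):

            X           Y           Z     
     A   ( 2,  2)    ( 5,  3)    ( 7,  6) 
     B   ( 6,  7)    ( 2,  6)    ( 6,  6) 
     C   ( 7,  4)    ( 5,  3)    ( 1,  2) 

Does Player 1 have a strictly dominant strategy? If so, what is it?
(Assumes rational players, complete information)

No strictly dominant strategy exists for Player 1

Work:
A strategy strictly dominates another if it gives a strictly higher payoff against every opponent action. Compare each pair of P1's strategies column-by-column:
  A vs B: [2 vs 6, 5 vs 2, 7 vs 6] → A does not strictly dominate B (column X: 2 ≤ 6)
  A vs C: [2 vs 7, 5 vs 5, 7 vs 1] → A does not strictly dominate C (column X: 2 ≤ 7)
  B vs A: [6 vs 2, 2 vs 5, 6 vs 7] → B does not strictly dominate A (column Y: 2 ≤ 5)
  B vs C: [6 vs 7, 2 vs 5, 6 vs 1] → B does not strictly dominate C (column X: 6 ≤ 7)
  C vs A: [7 vs 2, 5 vs 5, 1 vs 7] → C does not strictly dominate A (column Y: 5 ≤ 5)
  C vs B: [7 vs 6, 5 vs 2, 1 vs 6] → C does not strictly dominate B (column Z: 1 ≤ 6)
No single strategy strictly dominates all others → no strictly dominant strategy.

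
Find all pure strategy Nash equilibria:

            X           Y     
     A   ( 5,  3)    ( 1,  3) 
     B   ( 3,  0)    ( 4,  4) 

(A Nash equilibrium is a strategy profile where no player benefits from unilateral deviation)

Nash equilibrium: (A, X), (B, Y)

Work:
Best responses:
  P1 vs X: payoffs [5, 3] → best response A (payoff 5)
  P1 vs Y: payoffs [1, 4] → best response B (payoff 4)
  P2 vs A: payoffs [3, 3] → best response X/Y (payoff 3)
  P2 vs B: payoffs [0, 4] → best response Y (payoff 4)
Mutual best responses: (A,X), (B,Y) → Nash equilibria.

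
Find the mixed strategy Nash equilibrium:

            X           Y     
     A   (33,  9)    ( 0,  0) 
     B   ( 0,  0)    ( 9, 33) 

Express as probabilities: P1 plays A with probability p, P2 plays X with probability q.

p = 0.7857, q = 0.2143

Work:
Find probabilities that make opponent indifferent:
P2 chooses q to make P1 indifferent between A and B
P1 chooses p to make P2 indifferent between X and Y
Mixed NE: P1 plays (A: 0.7857, B: 0.2143), P2 plays (X: 0.2143, Y: 0.7857)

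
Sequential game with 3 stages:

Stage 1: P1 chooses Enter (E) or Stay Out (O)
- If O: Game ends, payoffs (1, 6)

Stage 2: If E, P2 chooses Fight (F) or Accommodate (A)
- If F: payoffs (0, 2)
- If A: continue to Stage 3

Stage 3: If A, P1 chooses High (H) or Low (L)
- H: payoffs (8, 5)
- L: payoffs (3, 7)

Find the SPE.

SPE: (E, A, H); Outcome (8, 5)

Work:
Stage 3: P1 chooses H (8 vs 3)
Stage 2: P2: F->2, A->5 (anticipating H). Choose A
Stage 1: P1: O->1, E->8 (anticipating A, H). Choose E
SPE path: E -> A -> H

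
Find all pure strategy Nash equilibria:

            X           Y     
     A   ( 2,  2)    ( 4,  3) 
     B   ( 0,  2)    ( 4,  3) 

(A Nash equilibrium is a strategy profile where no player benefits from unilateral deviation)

Nash equilibrium: (A, Y), (B, Y)

Work:
Best responses:
  P1 vs X: payoffs [2, 0] → best response A (payoff 2)
  P1 vs Y: payoffs [4, 4] → best response A/B (payoff 4)
  P2 vs A: payoffs [2, 3] → best response Y (payoff 3)
  P2 vs B: payoffs [2, 3] → best response Y (payoff 3)
Mutual best responses: (A,Y), (B,Y) → Nash equilibria.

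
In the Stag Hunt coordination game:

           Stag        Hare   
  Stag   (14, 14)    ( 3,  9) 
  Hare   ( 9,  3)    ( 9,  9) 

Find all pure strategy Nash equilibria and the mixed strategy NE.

Pure NE: (Stag, Stag) and (Hare, Hare); Mixed NE: p = 0.5455, q = 0.5455

Work:
Check pure NE:
(Stag, Stag): (14, 14) - no unilateral deviation beneficial
(Hare, Hare): (9, 9) - no unilateral deviation beneficial
Mixed NE: P1 plays Stag with p = 0.5455, P2 plays Stag with q = 0.5455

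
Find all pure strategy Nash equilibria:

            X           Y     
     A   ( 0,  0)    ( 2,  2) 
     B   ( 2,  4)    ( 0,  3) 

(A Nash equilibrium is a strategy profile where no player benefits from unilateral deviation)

Nash equilibrium: (A, Y), (B, X)

Work:
Best responses:
  P1 vs X: payoffs [0, 2] → best response B (payoff 2)
  P1 vs Y: payoffs [2, 0] → best response A (payoff 2)
  P2 vs A: payoffs [0, 2] → best response Y (payoff 2)
  P2 vs B: payoffs [4, 3] → best response X (payoff 4)
Mutual best responses: (A,Y), (B,X) → Nash equilibria.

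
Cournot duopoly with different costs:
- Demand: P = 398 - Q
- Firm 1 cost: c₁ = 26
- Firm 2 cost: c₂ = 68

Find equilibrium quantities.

q₁* = 138.0, q₂* = 96.0

Work:
Reaction: q₁ = (398 - 26 - q₂)/2
Reaction: q₂ = (398 - 68 - q₁)/2
Solve simultaneously:
q₁* = (398 - 2×26 + 68)/3 = 138.0
q₂* = (398 - 2×68 + 26)/3 = 96.0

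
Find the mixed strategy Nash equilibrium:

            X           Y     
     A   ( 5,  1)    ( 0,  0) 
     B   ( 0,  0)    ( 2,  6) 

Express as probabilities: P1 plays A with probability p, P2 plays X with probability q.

p = 0.8571, q = 0.2857

Work:
Find probabilities that make opponent indifferent:
P2 chooses q to make P1 indifferent between A and B
P1 chooses p to make P2 indifferent between X and Y
Mixed NE: P1 plays (A: 0.8571, B: 0.1429), P2 plays (X: 0.2857, Y: 0.7143)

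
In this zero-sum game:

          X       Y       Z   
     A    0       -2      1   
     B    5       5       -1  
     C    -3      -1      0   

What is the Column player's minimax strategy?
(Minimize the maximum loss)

Column should play Z, value = 1

Work:
Column player minimizes Row's maximum payoff:
Column X: max payoff to Row = 5
Column Y: max payoff to Row = 5
Column Z: max payoff to Row = 1
Minimum is 1, achieved by column Z.
Minimax strategy: Z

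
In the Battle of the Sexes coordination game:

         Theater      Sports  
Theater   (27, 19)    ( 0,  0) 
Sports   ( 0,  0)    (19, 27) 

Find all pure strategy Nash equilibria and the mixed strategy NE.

Pure NE: (Theater, Theater) and (Sports, Sports); Mixed NE: p = 0.587, q = 0.413

Work:
Check pure NE:
(Theater, Theater): (27, 19) - no unilateral deviation beneficial
(Sports, Sports): (19, 27) - no unilateral deviation beneficial
Mixed NE: P1 plays Theater with p = 0.587, P2 plays Theater with q = 0.413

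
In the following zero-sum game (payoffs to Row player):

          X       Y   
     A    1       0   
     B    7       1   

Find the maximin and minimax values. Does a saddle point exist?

Maximin = 1, Minimax = 1, Saddle: True

Work:
Row minimums: [0, 1] → maximin = 1
Column maximums: [7, 1] → minimax = 1
Saddle point exists! Game value = 1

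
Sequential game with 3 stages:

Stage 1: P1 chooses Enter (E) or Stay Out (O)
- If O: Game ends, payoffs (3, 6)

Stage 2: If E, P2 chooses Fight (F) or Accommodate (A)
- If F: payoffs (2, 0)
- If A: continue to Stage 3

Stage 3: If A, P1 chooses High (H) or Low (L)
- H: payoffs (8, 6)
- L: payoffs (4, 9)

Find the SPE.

SPE: (E, A, H); Outcome (8, 6)

Work:
Stage 3: P1 chooses H (8 vs 4)
Stage 2: P2: F->0, A->6 (anticipating H). Choose A
Stage 1: P1: O->3, E->8 (anticipating A, H). Choose E
SPE path: E -> A -> H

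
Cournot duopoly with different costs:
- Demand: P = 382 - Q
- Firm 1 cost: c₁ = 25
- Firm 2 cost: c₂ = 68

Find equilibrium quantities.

q₁* = 133.33, q₂* = 90.33

Work:
Reaction: q₁ = (382 - 25 - q₂)/2
Reaction: q₂ = (382 - 68 - q₁)/2
Solve simultaneously:
q₁* = (382 - 2×25 + 68)/3 = 133.33
q₂* = (382 - 2×68 + 25)/3 = 90.33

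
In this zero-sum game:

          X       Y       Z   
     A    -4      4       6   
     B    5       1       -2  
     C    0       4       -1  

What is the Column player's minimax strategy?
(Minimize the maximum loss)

Column should play Y, value = 4

Work:
Column player minimizes Row's maximum payoff:
Column X: max payoff to Row = 5
Column Y: max payoff to Row = 4
Column Z: max payoff to Row = 6
Minimum is 4, achieved by column Y.
Minimax strategy: Y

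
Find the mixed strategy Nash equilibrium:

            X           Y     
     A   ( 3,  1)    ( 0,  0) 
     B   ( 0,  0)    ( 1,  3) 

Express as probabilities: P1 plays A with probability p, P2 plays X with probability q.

p = 0.75, q = 0.25

Work:
Find probabilities that make opponent indifferent:
P2 chooses q to make P1 indifferent between A and B
P1 chooses p to make P2 indifferent between X and Y
Mixed NE: P1 plays (A: 0.75, B: 0.25), P2 plays (X: 0.25, Y: 0.75)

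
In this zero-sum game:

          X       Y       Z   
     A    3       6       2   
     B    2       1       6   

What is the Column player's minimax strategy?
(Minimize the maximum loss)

Column should play X, value = 3

Work:
Column player minimizes Row's maximum payoff:
Column X: max payoff to Row = 3
Column Y: max payoff to Row = 6
Column Z: max payoff to Row = 6
Minimum is 3, achieved by column X.
Minimax strategy: X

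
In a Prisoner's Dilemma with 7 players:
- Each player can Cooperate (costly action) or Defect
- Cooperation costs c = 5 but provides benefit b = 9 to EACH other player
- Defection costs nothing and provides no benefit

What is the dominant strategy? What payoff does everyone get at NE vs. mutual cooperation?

Dominant: Defect; NE payoff = 0; Coop payoff = 49

Work:
Defect dominates (saves cost c = 5, benefit to others is external)
NE: All defect → everyone gets 0
If all cooperate: each receives (6)×9 - 5 = 49
Social dilemma: 49 > 0 but NE gives 0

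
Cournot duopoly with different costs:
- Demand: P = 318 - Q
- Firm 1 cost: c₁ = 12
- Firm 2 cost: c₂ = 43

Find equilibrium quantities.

q₁* = 112.33, q₂* = 81.33

Work:
Reaction: q₁ = (318 - 12 - q₂)/2
Reaction: q₂ = (318 - 43 - q₁)/2
Solve simultaneously:
q₁* = (318 - 2×12 + 43)/3 = 112.33
q₂* = (318 - 2×43 + 12)/3 = 81.33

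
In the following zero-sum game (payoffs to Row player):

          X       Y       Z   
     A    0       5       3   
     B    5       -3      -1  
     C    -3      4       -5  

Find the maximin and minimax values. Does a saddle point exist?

Maximin = 0, Minimax = 3, Saddle: False

Work:
Row minimums: [0, -3, -5] → maximin = 0
Column maximums: [5, 5, 3] → minimax = 3
No saddle point (maximin ≠ minimax). Mixed strategy needed.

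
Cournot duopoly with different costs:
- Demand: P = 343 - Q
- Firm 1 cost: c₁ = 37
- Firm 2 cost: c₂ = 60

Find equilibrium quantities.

q₁* = 109.67, q₂* = 86.67

Work:
Reaction: q₁ = (343 - 37 - q₂)/2
Reaction: q₂ = (343 - 60 - q₁)/2
Solve simultaneously:
q₁* = (343 - 2×37 + 60)/3 = 109.67
q₂* = (343 - 2×60 + 37)/3 = 86.67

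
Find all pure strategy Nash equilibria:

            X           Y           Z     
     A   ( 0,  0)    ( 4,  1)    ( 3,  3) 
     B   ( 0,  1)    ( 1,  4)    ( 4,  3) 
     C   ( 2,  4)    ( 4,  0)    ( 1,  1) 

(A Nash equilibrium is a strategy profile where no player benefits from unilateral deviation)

Nash equilibrium: (C, X)

Work:
Best responses:
  P1 vs X: payoffs [0, 0, 2] → best response C (payoff 2)
  P1 vs Y: payoffs [4, 1, 4] → best response A/C (payoff 4)
  P1 vs Z: payoffs [3, 4, 1] → best response B (payoff 4)
  P2 vs A: payoffs [0, 1, 3] → best response Z (payoff 3)
  P2 vs B: payoffs [1, 4, 3] → best response Y (payoff 4)
  P2 vs C: payoffs [4, 0, 1] → best response X (payoff 4)
Mutual best responses: (C,X) → Nash equilibria.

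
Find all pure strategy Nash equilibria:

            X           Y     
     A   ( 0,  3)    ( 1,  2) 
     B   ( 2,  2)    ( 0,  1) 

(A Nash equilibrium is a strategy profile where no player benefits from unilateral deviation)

Nash equilibrium: (B, X)

Work:
Best responses:
  P1 vs X: payoffs [0, 2] → best response B (payoff 2)
  P1 vs Y: payoffs [1, 0] → best response A (payoff 1)
  P2 vs A: payoffs [3, 2] → best response X (payoff 3)
  P2 vs B: payoffs [2, 1] → best response X (payoff 2)
Mutual best responses: (B,X) → Nash equilibria.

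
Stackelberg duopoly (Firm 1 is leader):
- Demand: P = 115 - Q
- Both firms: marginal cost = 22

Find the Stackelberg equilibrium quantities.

q₁* (leader) = 46.5, q₂* (follower) = 23.25

Work:
Follower's reaction: q₂ = (a - c - q₁)/2
Leader substitutes: π₁ = q₁·(a - q₁ - (a-c-q₁)/2 - c)
FOC: q₁* = (115 - 22)/2 = 46.50
Then: q₂* = (115 - 22 - 46.5)/2 = 23.25
Leader has first-mover advantage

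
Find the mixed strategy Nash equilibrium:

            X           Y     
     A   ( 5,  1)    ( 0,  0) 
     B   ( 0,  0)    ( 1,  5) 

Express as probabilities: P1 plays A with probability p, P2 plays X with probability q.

p = 0.8333, q = 0.1667

Work:
Find probabilities that make opponent indifferent:
P2 chooses q to make P1 indifferent between A and B
P1 chooses p to make P2 indifferent between X and Y
Mixed NE: P1 plays (A: 0.8333, B: 0.1667), P2 plays (X: 0.1667, Y: 0.8333)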